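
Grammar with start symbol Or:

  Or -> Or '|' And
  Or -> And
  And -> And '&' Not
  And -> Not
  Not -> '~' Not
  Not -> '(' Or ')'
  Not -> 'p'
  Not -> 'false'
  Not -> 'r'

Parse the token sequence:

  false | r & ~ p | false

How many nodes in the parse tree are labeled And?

4

[Or [Or [Or [And [Not false]]] | [And [And [Not r]] & [Not ~ [Not p]]]] | [And [Not false]]]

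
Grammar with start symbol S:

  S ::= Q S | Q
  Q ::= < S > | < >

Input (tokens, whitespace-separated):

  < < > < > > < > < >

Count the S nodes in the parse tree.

[S [Q < [S [Q < >] [S [Q < >]]] >] [S [Q < >] [S [Q < >]]]]

5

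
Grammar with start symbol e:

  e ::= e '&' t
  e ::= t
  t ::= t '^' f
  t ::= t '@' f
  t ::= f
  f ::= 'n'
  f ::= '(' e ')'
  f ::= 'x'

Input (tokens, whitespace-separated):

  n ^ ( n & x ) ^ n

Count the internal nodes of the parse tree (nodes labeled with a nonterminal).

13

[e [t [t [t [f n]] ^ [f ( [e [e [t [f n]]] & [t [f x]]] )]] ^ [f n]]]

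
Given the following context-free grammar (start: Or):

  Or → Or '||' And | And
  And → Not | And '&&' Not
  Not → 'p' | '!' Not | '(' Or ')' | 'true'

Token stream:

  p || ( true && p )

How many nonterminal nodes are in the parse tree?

11

[Or [Or [And [Not p]]] || [And [Not ( [Or [And [And [Not true]] && [Not p]]] )]]]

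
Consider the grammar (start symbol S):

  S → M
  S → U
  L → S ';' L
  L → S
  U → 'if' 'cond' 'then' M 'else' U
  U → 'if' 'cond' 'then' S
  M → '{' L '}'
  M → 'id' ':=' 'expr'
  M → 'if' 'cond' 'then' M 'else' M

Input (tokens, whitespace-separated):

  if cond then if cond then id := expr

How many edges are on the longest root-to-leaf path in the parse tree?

6

[S [U if cond then [S [U if cond then [S [M id := expr]]]]]]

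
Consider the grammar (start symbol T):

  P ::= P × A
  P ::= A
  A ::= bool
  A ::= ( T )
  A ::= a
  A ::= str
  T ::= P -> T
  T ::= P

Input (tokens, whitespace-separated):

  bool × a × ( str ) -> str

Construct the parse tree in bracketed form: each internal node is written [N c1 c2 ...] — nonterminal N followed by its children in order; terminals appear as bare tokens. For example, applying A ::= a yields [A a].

T
P -> T
P × A -> T
P × A × A -> T
A × A × A -> T
bool × A × A -> T
bool × a × A -> T
bool × a × ( T ) -> T
bool × a × ( P ) -> T
bool × a × ( A ) -> T
bool × a × ( str ) -> T
bool × a × ( str ) -> P
bool × a × ( str ) -> A
bool × a × ( str ) -> str

[T [P [P [P [A bool]] × [A a]] × [A ( [T [P [A str]]] )]] -> [T [P [A str]]]]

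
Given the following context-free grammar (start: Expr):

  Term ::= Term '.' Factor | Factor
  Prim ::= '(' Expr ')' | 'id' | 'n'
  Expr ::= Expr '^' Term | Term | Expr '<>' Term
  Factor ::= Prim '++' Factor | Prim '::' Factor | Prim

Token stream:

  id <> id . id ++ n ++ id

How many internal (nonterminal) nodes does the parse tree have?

[Expr [Expr [Term [Factor [Prim id]]]] <> [Term [Term [Factor [Prim id]]] . [Factor [Prim id] ++ [Factor [Prim n] ++ [Factor [Prim id]]]]]]

15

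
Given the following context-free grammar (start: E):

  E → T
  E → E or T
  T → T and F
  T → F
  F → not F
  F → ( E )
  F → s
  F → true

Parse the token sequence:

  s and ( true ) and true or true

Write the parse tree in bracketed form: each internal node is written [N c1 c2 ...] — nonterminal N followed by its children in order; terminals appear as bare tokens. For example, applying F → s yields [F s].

E
E or T
T or T
T and F or T
T and F and F or T
F and F and F or T
s and F and F or T
s and ( E ) and F or T
s and ( T ) and F or T
s and ( F ) and F or T
s and ( true ) and F or T
s and ( true ) and true or T
s and ( true ) and true or F
s and ( true ) and true or true

[E [E [T [T [T [F s]] and [F ( [E [T [F true]]] )]] and [F true]]] or [T [F true]]]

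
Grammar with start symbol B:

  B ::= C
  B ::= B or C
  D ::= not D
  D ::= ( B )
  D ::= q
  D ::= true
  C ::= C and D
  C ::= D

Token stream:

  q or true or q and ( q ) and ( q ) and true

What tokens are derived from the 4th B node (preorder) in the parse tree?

q

[B [B [B [C [D q]]] or [C [D true]]] or [C [C [C [C [D q]] and [D ( [B [C [D q]]] )]] and [D ( [B [C [D q]]] )]] and [D true]]]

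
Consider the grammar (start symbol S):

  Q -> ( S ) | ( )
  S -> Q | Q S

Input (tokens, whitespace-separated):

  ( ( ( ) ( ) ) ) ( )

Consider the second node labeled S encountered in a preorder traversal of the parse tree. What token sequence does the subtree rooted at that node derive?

[S [Q ( [S [Q ( [S [Q ( )] [S [Q ( )]]] )]] )] [S [Q ( )]]]

( ( ) ( ) )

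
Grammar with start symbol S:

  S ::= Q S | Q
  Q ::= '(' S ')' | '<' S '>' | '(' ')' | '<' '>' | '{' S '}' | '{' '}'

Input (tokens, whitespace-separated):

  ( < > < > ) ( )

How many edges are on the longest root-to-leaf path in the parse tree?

5

[S [Q ( [S [Q < >] [S [Q < >]]] )] [S [Q ( )]]]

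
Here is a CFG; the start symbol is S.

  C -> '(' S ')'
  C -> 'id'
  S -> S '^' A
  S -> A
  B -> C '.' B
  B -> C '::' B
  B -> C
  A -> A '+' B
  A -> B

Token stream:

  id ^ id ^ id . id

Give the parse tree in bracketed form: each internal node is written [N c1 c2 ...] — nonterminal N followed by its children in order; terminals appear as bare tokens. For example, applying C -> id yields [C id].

S
S ^ A
S ^ A ^ A
A ^ A ^ A
B ^ A ^ A
C ^ A ^ A
id ^ A ^ A
id ^ B ^ A
id ^ C ^ A
id ^ id ^ A
id ^ id ^ B
id ^ id ^ C . B
id ^ id ^ id . B
id ^ id ^ id . C
id ^ id ^ id . id

[S [S [S [A [B [C id]]]] ^ [A [B [C id]]]] ^ [A [B [C id] . [B [C id]]]]]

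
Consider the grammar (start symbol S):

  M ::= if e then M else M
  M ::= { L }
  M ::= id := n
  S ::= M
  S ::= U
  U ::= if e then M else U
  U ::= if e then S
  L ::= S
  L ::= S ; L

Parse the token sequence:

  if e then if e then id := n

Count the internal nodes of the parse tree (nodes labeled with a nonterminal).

6

[S [U if e then [S [U if e then [S [M id := n]]]]]]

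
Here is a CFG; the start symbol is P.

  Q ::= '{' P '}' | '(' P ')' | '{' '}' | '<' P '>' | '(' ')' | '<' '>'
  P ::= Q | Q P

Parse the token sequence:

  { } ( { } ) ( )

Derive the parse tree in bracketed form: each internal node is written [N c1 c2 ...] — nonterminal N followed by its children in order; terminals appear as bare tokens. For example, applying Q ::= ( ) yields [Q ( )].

P
Q P
{ } P
{ } Q P
{ } ( P ) P
{ } ( Q ) P
{ } ( { } ) P
{ } ( { } ) Q
{ } ( { } ) ( )

[P [Q { }] [P [Q ( [P [Q { }]] )] [P [Q ( )]]]]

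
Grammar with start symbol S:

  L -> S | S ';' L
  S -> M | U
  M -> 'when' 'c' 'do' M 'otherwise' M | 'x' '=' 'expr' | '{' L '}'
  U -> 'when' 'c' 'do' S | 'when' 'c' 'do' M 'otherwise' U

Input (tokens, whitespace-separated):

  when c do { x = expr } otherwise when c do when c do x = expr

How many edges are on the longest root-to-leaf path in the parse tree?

[S [U when c do [M { [L [S [M x = expr]]] }] otherwise [U when c do [S [U when c do [S [M x = expr]]]]]]]

7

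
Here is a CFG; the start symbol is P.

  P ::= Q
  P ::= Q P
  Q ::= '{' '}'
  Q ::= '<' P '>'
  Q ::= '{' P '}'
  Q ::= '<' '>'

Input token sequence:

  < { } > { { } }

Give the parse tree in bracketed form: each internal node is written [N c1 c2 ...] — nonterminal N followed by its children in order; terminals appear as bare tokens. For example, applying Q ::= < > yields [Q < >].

P
Q P
< P > P
< Q > P
< { } > P
< { } > Q
< { } > { P }
< { } > { Q }
< { } > { { } }

[P [Q < [P [Q { }]] >] [P [Q { [P [Q { }]] }]]]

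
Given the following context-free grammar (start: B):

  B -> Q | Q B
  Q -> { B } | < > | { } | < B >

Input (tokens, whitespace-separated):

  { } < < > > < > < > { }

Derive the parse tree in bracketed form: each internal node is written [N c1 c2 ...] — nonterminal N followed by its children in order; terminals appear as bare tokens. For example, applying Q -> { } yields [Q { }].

[B [Q { }] [B [Q < [B [Q < >]] >] [B [Q < >] [B [Q < >] [B [Q { }]]]]]]

B
Q B
{ } B
{ } Q B
{ } < B > B
{ } < Q > B
{ } < < > > B
{ } < < > > Q B
{ } < < > > < > B
{ } < < > > < > Q B
{ } < < > > < > < > B
{ } < < > > < > < > Q
{ } < < > > < > < > { }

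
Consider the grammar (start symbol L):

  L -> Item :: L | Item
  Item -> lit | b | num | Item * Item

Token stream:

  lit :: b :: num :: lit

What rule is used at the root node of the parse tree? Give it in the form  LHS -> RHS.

L -> Item :: L

[L [Item lit] :: [L [Item b] :: [L [Item num] :: [L [Item lit]]]]]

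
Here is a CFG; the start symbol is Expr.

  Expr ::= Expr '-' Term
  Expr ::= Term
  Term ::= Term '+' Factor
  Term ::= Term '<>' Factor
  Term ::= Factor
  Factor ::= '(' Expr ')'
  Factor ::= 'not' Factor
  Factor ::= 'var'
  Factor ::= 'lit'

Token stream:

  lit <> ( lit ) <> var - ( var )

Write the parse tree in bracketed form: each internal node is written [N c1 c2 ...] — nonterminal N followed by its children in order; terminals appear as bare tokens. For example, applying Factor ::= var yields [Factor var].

Expr
Expr - Term
Term - Term
Term <> Factor - Term
Term <> Factor <> Factor - Term
Factor <> Factor <> Factor - Term
lit <> Factor <> Factor - Term
lit <> ( Expr ) <> Factor - Term
lit <> ( Term ) <> Factor - Term
lit <> ( Factor ) <> Factor - Term
lit <> ( lit ) <> Factor - Term
lit <> ( lit ) <> var - Term
lit <> ( lit ) <> var - Factor
lit <> ( lit ) <> var - ( Expr )
lit <> ( lit ) <> var - ( Term )
lit <> ( lit ) <> var - ( Factor )
lit <> ( lit ) <> var - ( var )

[Expr [Expr [Term [Term [Term [Factor lit]] <> [Factor ( [Expr [Term [Factor lit]]] )]] <> [Factor var]]] - [Term [Factor ( [Expr [Term [Factor var]]] )]]]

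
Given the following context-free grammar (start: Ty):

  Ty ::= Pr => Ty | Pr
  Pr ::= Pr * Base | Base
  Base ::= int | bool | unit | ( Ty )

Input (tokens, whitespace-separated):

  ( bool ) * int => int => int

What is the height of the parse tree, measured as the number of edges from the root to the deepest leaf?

[Ty [Pr [Pr [Base ( [Ty [Pr [Base bool]]] )]] * [Base int]] => [Ty [Pr [Base int]] => [Ty [Pr [Base int]]]]]

7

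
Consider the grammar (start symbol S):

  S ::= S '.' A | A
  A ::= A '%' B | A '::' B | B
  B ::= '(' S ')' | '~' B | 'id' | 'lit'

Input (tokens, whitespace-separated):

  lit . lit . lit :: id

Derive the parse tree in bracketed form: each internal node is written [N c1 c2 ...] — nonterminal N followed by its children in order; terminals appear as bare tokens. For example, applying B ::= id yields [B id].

S
S . A
S . A . A
A . A . A
B . A . A
lit . A . A
lit . B . A
lit . lit . A
lit . lit . A :: B
lit . lit . B :: B
lit . lit . lit :: B
lit . lit . lit :: id

[S [S [S [A [B lit]]] . [A [B lit]]] . [A [A [B lit]] :: [B id]]]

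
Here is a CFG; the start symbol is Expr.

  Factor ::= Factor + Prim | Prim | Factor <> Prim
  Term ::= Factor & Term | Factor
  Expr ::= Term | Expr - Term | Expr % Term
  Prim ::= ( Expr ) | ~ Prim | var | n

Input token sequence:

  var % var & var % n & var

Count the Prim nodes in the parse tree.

[Expr [Expr [Expr [Term [Factor [Prim var]]]] % [Term [Factor [Prim var]] & [Term [Factor [Prim var]]]]] % [Term [Factor [Prim n]] & [Term [Factor [Prim var]]]]]

5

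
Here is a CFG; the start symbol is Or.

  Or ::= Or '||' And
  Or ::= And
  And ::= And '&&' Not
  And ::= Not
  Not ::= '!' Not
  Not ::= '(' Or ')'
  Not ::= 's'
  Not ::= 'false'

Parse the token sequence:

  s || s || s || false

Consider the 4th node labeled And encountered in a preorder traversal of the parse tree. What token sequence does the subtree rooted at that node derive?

false

[Or [Or [Or [Or [And [Not s]]] || [And [Not s]]] || [And [Not s]]] || [And [Not false]]]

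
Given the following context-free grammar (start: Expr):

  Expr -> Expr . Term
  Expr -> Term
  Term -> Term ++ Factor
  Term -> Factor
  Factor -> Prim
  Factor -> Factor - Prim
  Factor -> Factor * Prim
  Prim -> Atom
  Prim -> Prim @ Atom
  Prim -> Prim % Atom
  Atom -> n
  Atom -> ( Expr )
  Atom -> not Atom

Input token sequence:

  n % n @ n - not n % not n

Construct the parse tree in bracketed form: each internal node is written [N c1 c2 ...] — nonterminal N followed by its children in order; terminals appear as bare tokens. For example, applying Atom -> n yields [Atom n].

[Expr [Term [Factor [Factor [Prim [Prim [Prim [Atom n]] % [Atom n]] @ [Atom n]]] - [Prim [Prim [Atom not [Atom n]]] % [Atom not [Atom n]]]]]]

Expr
Term
Factor
Factor - Prim
Prim - Prim
Prim @ Atom - Prim
Prim % Atom @ Atom - Prim
Atom % Atom @ Atom - Prim
n % Atom @ Atom - Prim
n % n @ Atom - Prim
n % n @ n - Prim
n % n @ n - Prim % Atom
n % n @ n - Atom % Atom
n % n @ n - not Atom % Atom
n % n @ n - not n % Atom
n % n @ n - not n % not Atom
n % n @ n - not n % not n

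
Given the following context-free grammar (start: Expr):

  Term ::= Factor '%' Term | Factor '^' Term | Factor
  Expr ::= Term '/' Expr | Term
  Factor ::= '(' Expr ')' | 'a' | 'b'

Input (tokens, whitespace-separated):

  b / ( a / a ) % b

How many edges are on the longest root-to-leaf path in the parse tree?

8

[Expr [Term [Factor b]] / [Expr [Term [Factor ( [Expr [Term [Factor a]] / [Expr [Term [Factor a]]]] )] % [Term [Factor b]]]]]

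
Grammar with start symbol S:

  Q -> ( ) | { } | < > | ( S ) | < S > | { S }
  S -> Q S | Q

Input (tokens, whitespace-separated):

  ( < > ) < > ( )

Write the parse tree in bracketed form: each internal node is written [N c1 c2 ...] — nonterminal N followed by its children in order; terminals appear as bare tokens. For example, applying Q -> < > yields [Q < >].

S
Q S
( S ) S
( Q ) S
( < > ) S
( < > ) Q S
( < > ) < > S
( < > ) < > Q
( < > ) < > ( )

[S [Q ( [S [Q < >]] )] [S [Q < >] [S [Q ( )]]]]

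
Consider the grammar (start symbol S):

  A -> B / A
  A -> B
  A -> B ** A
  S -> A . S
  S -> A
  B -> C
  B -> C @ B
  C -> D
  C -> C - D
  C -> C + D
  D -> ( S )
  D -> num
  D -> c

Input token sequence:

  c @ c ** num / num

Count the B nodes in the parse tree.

4

[S [A [B [C [D c]] @ [B [C [D c]]]] ** [A [B [C [D num]]] / [A [B [C [D num]]]]]]]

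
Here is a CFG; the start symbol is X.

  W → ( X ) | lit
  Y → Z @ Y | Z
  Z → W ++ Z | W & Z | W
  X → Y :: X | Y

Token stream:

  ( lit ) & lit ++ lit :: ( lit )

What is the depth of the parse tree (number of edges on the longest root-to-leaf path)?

9

[X [Y [Z [W ( [X [Y [Z [W lit]]]] )] & [Z [W lit] ++ [Z [W lit]]]]] :: [X [Y [Z [W ( [X [Y [Z [W lit]]]] )]]]]]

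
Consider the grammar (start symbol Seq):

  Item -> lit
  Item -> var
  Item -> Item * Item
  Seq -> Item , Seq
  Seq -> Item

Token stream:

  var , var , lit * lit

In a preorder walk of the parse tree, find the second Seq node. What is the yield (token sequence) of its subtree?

var , lit * lit

[Seq [Item var] , [Seq [Item var] , [Seq [Item [Item lit] * [Item lit]]]]]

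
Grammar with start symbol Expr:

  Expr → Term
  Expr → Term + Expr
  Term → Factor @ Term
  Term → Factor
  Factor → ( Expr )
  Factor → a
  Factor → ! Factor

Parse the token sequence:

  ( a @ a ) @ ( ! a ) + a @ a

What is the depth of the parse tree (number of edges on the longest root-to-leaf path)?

[Expr [Term [Factor ( [Expr [Term [Factor a] @ [Term [Factor a]]]] )] @ [Term [Factor ( [Expr [Term [Factor ! [Factor a]]]] )]]] + [Expr [Term [Factor a] @ [Term [Factor a]]]]]

8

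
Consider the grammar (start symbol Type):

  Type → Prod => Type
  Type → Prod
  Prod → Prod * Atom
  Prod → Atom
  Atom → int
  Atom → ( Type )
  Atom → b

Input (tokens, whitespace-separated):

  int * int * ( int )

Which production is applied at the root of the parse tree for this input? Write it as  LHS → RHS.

[Type [Prod [Prod [Prod [Atom int]] * [Atom int]] * [Atom ( [Type [Prod [Atom int]]] )]]]

Type → Prod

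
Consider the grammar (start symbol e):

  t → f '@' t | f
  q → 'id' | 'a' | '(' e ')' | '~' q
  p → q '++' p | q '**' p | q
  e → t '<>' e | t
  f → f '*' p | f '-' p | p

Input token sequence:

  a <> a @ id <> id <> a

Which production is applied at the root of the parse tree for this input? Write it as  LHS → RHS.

[e [t [f [p [q a]]]] <> [e [t [f [p [q a]]] @ [t [f [p [q id]]]]] <> [e [t [f [p [q id]]]] <> [e [t [f [p [q a]]]]]]]]

e → t '<>' e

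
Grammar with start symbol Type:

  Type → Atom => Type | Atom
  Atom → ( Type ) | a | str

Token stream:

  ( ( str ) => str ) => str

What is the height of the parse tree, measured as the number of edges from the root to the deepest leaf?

[Type [Atom ( [Type [Atom ( [Type [Atom str]] )] => [Type [Atom str]]] )] => [Type [Atom str]]]

6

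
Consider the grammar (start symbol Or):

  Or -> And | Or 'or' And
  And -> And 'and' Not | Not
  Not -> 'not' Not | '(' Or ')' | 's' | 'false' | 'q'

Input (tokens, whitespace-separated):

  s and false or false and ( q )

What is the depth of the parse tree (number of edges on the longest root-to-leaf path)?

6

[Or [Or [And [And [Not s]] and [Not false]]] or [And [And [Not false]] and [Not ( [Or [And [Not q]]] )]]]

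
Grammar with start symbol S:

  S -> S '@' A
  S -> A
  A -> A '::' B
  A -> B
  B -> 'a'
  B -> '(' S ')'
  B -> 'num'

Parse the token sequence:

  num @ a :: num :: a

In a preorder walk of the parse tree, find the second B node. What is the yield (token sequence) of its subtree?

[S [S [A [B num]]] @ [A [A [A [B a]] :: [B num]] :: [B a]]]

a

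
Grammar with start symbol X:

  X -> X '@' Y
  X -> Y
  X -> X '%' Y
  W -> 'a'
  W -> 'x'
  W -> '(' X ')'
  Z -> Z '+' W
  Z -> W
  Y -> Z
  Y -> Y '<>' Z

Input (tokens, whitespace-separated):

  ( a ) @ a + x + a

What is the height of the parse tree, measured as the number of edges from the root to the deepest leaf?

9

[X [X [Y [Z [W ( [X [Y [Z [W a]]]] )]]]] @ [Y [Z [Z [Z [W a]] + [W x]] + [W a]]]]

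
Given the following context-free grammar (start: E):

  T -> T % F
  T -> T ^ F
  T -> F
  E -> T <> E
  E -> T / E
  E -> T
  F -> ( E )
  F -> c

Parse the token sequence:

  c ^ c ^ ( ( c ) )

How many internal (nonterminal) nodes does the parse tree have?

[E [T [T [T [F c]] ^ [F c]] ^ [F ( [E [T [F ( [E [T [F c]]] )]]] )]]]

13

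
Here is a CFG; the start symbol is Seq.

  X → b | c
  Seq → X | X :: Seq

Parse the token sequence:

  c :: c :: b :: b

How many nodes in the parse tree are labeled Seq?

[Seq [X c] :: [Seq [X c] :: [Seq [X b] :: [Seq [X b]]]]]

4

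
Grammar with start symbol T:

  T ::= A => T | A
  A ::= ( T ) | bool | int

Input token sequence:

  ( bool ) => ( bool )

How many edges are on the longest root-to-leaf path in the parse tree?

5

[T [A ( [T [A bool]] )] => [T [A ( [T [A bool]] )]]]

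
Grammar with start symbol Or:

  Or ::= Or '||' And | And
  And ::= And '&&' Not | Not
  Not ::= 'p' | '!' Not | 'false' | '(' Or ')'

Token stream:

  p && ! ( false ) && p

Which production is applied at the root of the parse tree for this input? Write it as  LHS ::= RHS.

Or ::= And

[Or [And [And [And [Not p]] && [Not ! [Not ( [Or [And [Not false]]] )]]] && [Not p]]]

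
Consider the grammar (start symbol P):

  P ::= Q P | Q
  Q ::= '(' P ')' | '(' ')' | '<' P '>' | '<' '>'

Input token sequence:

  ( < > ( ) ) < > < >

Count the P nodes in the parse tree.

[P [Q ( [P [Q < >] [P [Q ( )]]] )] [P [Q < >] [P [Q < >]]]]

5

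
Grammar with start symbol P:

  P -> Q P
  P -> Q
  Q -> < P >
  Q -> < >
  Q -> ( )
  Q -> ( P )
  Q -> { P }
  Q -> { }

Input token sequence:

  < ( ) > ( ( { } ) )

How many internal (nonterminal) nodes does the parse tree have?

[P [Q < [P [Q ( )]] >] [P [Q ( [P [Q ( [P [Q { }]] )]] )]]]

10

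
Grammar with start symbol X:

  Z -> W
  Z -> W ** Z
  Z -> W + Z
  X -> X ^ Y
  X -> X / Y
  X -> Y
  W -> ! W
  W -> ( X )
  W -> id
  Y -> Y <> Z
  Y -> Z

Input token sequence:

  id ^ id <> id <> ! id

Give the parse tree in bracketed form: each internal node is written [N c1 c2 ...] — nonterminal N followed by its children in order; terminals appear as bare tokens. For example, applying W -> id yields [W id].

X
X ^ Y
Y ^ Y
Z ^ Y
W ^ Y
id ^ Y
id ^ Y <> Z
id ^ Y <> Z <> Z
id ^ Z <> Z <> Z
id ^ W <> Z <> Z
id ^ id <> Z <> Z
id ^ id <> W <> Z
id ^ id <> id <> Z
id ^ id <> id <> W
id ^ id <> id <> ! W
id ^ id <> id <> ! id

[X [X [Y [Z [W id]]]] ^ [Y [Y [Y [Z [W id]]] <> [Z [W id]]] <> [Z [W ! [W id]]]]]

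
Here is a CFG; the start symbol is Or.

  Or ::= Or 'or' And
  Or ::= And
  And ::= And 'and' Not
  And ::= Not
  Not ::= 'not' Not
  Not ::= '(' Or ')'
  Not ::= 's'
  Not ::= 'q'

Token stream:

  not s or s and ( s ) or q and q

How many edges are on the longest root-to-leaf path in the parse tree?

[Or [Or [Or [And [Not not [Not s]]]] or [And [And [Not s]] and [Not ( [Or [And [Not s]]] )]]] or [And [And [Not q]] and [Not q]]]

7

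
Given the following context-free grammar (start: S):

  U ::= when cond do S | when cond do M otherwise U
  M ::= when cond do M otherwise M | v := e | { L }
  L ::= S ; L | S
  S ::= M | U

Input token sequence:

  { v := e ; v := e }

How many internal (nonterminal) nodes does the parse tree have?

8

[S [M { [L [S [M v := e]] ; [L [S [M v := e]]]] }]]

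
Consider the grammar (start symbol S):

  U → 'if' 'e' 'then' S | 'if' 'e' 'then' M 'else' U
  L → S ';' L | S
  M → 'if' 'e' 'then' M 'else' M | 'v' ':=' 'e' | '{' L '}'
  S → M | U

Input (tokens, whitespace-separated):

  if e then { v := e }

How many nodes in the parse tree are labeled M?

[S [U if e then [S [M { [L [S [M v := e]]] }]]]]

2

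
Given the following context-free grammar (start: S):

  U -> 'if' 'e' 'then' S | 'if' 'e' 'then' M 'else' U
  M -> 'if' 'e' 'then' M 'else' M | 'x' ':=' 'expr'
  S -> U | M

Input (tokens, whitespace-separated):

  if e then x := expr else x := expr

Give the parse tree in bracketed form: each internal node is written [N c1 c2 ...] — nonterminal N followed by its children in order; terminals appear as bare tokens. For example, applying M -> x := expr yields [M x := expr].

[S [M if e then [M x := expr] else [M x := expr]]]

S
M
if e then M else M
if e then x := expr else M
if e then x := expr else x := expr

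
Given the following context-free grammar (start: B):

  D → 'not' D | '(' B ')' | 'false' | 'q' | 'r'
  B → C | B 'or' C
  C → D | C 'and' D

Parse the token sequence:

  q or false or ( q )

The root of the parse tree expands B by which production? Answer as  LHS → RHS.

[B [B [B [C [D q]]] or [C [D false]]] or [C [D ( [B [C [D q]]] )]]]

B → B 'or' C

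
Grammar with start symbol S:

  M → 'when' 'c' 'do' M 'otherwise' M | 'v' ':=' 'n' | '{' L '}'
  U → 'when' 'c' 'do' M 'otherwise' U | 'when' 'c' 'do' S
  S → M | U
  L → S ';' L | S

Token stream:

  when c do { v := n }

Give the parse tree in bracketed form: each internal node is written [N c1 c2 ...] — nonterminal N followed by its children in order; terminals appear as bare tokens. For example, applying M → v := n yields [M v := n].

S
U
when c do S
when c do M
when c do { L }
when c do { S }
when c do { M }
when c do { v := n }

[S [U when c do [S [M { [L [S [M v := n]]] }]]]]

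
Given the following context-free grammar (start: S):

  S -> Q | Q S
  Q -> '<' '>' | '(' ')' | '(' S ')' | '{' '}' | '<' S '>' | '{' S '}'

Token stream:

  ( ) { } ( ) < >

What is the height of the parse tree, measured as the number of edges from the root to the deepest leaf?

[S [Q ( )] [S [Q { }] [S [Q ( )] [S [Q < >]]]]]

5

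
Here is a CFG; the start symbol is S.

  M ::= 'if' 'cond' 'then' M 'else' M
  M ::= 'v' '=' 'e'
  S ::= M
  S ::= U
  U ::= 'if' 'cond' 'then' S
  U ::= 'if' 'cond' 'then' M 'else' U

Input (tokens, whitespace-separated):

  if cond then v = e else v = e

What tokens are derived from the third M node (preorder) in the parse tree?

v = e

[S [M if cond then [M v = e] else [M v = e]]]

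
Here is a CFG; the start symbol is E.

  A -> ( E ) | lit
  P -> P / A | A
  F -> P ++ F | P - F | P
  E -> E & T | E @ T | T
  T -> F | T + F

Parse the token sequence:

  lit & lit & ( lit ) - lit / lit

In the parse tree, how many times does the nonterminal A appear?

[E [E [E [T [F [P [A lit]]]]] & [T [F [P [A lit]]]]] & [T [F [P [A ( [E [T [F [P [A lit]]]]] )]] - [F [P [P [A lit]] / [A lit]]]]]]

6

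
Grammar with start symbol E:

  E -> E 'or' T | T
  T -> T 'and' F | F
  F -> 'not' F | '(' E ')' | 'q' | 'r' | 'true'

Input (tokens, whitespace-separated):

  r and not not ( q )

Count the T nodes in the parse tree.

3

[E [T [T [F r]] and [F not [F not [F ( [E [T [F q]]] )]]]]]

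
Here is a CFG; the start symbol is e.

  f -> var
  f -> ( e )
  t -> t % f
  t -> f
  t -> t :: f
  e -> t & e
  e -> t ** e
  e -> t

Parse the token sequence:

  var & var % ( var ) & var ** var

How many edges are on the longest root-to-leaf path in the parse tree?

7

[e [t [f var]] & [e [t [t [f var]] % [f ( [e [t [f var]]] )]] & [e [t [f var]] ** [e [t [f var]]]]]]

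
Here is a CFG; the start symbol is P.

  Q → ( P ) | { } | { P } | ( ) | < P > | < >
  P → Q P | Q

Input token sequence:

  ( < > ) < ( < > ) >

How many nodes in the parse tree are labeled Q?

[P [Q ( [P [Q < >]] )] [P [Q < [P [Q ( [P [Q < >]] )]] >]]]

5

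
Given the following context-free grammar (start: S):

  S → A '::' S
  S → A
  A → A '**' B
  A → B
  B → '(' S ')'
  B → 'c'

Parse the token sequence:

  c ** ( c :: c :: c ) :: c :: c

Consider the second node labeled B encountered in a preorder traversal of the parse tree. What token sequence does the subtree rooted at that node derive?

[S [A [A [B c]] ** [B ( [S [A [B c]] :: [S [A [B c]] :: [S [A [B c]]]]] )]] :: [S [A [B c]] :: [S [A [B c]]]]]

( c :: c :: c )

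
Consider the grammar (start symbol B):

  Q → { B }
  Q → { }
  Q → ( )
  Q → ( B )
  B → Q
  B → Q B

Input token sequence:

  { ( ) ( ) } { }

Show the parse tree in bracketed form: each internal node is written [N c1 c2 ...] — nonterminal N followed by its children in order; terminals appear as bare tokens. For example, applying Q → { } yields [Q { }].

B
Q B
{ B } B
{ Q B } B
{ ( ) B } B
{ ( ) Q } B
{ ( ) ( ) } B
{ ( ) ( ) } Q
{ ( ) ( ) } { }

[B [Q { [B [Q ( )] [B [Q ( )]]] }] [B [Q { }]]]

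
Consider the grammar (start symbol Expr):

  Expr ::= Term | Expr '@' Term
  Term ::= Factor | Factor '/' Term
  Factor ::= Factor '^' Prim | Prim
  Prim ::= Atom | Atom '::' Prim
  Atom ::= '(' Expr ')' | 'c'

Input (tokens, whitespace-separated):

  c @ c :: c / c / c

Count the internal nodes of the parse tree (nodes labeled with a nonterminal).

20

[Expr [Expr [Term [Factor [Prim [Atom c]]]]] @ [Term [Factor [Prim [Atom c] :: [Prim [Atom c]]]] / [Term [Factor [Prim [Atom c]]] / [Term [Factor [Prim [Atom c]]]]]]]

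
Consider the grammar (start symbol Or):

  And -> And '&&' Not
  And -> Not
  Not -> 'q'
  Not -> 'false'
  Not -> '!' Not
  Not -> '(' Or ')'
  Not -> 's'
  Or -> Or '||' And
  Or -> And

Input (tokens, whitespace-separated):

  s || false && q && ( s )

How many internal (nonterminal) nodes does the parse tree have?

13

[Or [Or [And [Not s]]] || [And [And [And [Not false]] && [Not q]] && [Not ( [Or [And [Not s]]] )]]]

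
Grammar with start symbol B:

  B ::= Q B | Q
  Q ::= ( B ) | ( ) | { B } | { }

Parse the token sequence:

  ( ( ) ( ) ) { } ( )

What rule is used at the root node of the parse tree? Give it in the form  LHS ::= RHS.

B ::= Q B

[B [Q ( [B [Q ( )] [B [Q ( )]]] )] [B [Q { }] [B [Q ( )]]]]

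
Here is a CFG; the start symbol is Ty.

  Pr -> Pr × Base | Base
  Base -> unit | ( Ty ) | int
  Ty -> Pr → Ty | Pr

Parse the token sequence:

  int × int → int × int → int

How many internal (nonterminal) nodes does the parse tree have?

13

[Ty [Pr [Pr [Base int]] × [Base int]] → [Ty [Pr [Pr [Base int]] × [Base int]] → [Ty [Pr [Base int]]]]]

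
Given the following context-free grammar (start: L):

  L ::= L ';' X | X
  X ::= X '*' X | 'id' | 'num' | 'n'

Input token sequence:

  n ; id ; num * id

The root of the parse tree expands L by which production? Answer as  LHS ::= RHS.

L ::= L ';' X

[L [L [L [X n]] ; [X id]] ; [X [X num] * [X id]]]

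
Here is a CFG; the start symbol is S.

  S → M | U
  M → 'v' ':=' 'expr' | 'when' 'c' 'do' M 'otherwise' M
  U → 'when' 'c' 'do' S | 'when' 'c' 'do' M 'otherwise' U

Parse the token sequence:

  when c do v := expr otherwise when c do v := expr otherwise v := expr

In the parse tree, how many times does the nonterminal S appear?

1

[S [M when c do [M v := expr] otherwise [M when c do [M v := expr] otherwise [M v := expr]]]]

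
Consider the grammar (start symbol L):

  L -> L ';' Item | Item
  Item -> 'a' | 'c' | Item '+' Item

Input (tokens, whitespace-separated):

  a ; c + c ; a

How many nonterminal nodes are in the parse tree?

[L [L [L [Item a]] ; [Item [Item c] + [Item c]]] ; [Item a]]

8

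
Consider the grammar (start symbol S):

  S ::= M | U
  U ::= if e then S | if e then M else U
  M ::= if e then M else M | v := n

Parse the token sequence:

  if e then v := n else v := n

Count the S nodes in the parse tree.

[S [M if e then [M v := n] else [M v := n]]]

1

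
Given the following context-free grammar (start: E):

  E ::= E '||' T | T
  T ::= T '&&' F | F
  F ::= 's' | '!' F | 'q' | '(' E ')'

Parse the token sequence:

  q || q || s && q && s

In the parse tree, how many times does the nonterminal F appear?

[E [E [E [T [F q]]] || [T [F q]]] || [T [T [T [F s]] && [F q]] && [F s]]]

5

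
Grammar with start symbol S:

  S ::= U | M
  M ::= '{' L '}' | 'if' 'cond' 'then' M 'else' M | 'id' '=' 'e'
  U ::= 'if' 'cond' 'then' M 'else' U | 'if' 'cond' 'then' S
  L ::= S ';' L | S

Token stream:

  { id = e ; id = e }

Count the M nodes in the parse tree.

3

[S [M { [L [S [M id = e]] ; [L [S [M id = e]]]] }]]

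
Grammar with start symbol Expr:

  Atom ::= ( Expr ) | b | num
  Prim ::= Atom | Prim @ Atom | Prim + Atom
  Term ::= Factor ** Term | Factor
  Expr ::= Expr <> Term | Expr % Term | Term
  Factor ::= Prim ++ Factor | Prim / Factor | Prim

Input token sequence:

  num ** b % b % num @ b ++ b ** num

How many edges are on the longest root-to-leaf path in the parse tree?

8

[Expr [Expr [Expr [Term [Factor [Prim [Atom num]]] ** [Term [Factor [Prim [Atom b]]]]]] % [Term [Factor [Prim [Atom b]]]]] % [Term [Factor [Prim [Prim [Atom num]] @ [Atom b]] ++ [Factor [Prim [Atom b]]]] ** [Term [Factor [Prim [Atom num]]]]]]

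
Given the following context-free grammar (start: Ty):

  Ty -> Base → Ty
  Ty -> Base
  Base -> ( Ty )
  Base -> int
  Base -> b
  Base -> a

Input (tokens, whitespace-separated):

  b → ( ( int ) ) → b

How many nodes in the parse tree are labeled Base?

5

[Ty [Base b] → [Ty [Base ( [Ty [Base ( [Ty [Base int]] )]] )] → [Ty [Base b]]]]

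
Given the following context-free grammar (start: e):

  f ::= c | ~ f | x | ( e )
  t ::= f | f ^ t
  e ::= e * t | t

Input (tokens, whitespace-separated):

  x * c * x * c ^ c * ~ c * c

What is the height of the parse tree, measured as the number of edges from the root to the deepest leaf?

[e [e [e [e [e [e [t [f x]]] * [t [f c]]] * [t [f x]]] * [t [f c] ^ [t [f c]]]] * [t [f ~ [f c]]]] * [t [f c]]]

8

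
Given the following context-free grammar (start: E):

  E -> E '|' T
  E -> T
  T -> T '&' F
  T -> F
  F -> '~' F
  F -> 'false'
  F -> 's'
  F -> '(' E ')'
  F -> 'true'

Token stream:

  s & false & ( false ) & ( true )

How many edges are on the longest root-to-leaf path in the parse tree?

[E [T [T [T [T [F s]] & [F false]] & [F ( [E [T [F false]]] )]] & [F ( [E [T [F true]]] )]]]

7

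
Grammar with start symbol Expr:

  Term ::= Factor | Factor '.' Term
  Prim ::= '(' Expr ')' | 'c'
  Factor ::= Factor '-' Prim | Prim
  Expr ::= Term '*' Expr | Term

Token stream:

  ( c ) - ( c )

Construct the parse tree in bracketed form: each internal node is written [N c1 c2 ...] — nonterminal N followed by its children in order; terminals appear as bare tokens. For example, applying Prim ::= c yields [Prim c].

Expr
Term
Factor
Factor - Prim
Prim - Prim
( Expr ) - Prim
( Term ) - Prim
( Factor ) - Prim
( Prim ) - Prim
( c ) - Prim
( c ) - ( Expr )
( c ) - ( Term )
( c ) - ( Factor )
( c ) - ( Prim )
( c ) - ( c )

[Expr [Term [Factor [Factor [Prim ( [Expr [Term [Factor [Prim c]]]] )]] - [Prim ( [Expr [Term [Factor [Prim c]]]] )]]]]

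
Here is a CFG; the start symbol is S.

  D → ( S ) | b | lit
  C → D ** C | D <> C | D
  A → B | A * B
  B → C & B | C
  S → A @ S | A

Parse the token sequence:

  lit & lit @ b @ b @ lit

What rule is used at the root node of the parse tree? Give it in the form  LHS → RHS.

[S [A [B [C [D lit]] & [B [C [D lit]]]]] @ [S [A [B [C [D b]]]] @ [S [A [B [C [D b]]]] @ [S [A [B [C [D lit]]]]]]]]

S → A @ S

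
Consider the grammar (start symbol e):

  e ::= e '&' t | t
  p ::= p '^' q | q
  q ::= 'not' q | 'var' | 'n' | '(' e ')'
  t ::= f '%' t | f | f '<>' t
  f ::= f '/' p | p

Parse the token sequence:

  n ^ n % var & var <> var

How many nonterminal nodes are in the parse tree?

[e [e [t [f [p [p [q n]] ^ [q n]]] % [t [f [p [q var]]]]]] & [t [f [p [q var]]] <> [t [f [p [q var]]]]]]

20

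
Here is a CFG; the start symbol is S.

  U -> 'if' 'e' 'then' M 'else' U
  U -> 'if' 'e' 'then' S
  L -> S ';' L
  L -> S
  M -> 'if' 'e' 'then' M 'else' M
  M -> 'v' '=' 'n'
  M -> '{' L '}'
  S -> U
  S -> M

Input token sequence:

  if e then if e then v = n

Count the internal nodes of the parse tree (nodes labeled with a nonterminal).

[S [U if e then [S [U if e then [S [M v = n]]]]]]

6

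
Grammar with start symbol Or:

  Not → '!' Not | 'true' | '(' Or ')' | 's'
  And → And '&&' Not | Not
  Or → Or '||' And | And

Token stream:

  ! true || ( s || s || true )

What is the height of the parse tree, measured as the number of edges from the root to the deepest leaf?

8

[Or [Or [And [Not ! [Not true]]]] || [And [Not ( [Or [Or [Or [And [Not s]]] || [And [Not s]]] || [And [Not true]]] )]]]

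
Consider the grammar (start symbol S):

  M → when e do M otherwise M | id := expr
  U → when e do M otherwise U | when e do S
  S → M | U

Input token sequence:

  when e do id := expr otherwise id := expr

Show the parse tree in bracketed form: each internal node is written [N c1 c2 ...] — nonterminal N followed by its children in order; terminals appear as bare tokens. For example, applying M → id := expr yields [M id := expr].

[S [M when e do [M id := expr] otherwise [M id := expr]]]

S
M
when e do M otherwise M
when e do id := expr otherwise M
when e do id := expr otherwise id := expr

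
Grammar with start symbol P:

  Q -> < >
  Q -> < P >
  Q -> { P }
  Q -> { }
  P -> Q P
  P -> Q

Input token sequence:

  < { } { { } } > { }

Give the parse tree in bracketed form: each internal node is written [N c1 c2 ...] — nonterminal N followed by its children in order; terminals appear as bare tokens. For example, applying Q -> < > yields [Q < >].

P
Q P
< P > P
< Q P > P
< { } P > P
< { } Q > P
< { } { P } > P
< { } { Q } > P
< { } { { } } > P
< { } { { } } > Q
< { } { { } } > { }

[P [Q < [P [Q { }] [P [Q { [P [Q { }]] }]]] >] [P [Q { }]]]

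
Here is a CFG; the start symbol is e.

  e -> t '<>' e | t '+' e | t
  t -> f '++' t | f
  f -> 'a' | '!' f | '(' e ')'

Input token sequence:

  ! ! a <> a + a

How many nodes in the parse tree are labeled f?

[e [t [f ! [f ! [f a]]]] <> [e [t [f a]] + [e [t [f a]]]]]

5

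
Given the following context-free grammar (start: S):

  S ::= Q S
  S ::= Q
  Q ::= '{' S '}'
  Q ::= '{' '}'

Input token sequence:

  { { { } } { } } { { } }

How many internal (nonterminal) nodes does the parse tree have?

[S [Q { [S [Q { [S [Q { }]] }] [S [Q { }]]] }] [S [Q { [S [Q { }]] }]]]

12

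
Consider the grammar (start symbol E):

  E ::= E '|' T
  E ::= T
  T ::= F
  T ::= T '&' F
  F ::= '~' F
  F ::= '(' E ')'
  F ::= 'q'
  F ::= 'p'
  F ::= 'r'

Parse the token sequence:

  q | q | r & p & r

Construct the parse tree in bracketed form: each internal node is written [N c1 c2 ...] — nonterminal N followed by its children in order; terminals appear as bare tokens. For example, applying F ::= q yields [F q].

E
E | T
E | T | T
T | T | T
F | T | T
q | T | T
q | F | T
q | q | T
q | q | T & F
q | q | T & F & F
q | q | F & F & F
q | q | r & F & F
q | q | r & p & F
q | q | r & p & r

[E [E [E [T [F q]]] | [T [F q]]] | [T [T [T [F r]] & [F p]] & [F r]]]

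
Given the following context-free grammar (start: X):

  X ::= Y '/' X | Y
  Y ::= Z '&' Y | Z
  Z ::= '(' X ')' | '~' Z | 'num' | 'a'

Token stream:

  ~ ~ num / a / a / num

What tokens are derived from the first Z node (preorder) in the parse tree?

[X [Y [Z ~ [Z ~ [Z num]]]] / [X [Y [Z a]] / [X [Y [Z a]] / [X [Y [Z num]]]]]]

~ ~ num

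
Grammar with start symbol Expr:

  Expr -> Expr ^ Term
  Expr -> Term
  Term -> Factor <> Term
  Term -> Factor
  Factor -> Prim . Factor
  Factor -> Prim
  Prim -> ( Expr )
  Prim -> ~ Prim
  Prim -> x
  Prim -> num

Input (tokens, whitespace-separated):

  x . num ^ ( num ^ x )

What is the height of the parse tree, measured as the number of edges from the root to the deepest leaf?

[Expr [Expr [Term [Factor [Prim x] . [Factor [Prim num]]]]] ^ [Term [Factor [Prim ( [Expr [Expr [Term [Factor [Prim num]]]] ^ [Term [Factor [Prim x]]]] )]]]]

9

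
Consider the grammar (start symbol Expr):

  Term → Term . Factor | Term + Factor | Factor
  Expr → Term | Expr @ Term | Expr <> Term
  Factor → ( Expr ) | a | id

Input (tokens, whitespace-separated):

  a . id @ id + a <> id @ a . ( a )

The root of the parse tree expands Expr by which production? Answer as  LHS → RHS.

[Expr [Expr [Expr [Expr [Term [Term [Factor a]] . [Factor id]]] @ [Term [Term [Factor id]] + [Factor a]]] <> [Term [Factor id]]] @ [Term [Term [Factor a]] . [Factor ( [Expr [Term [Factor a]]] )]]]

Expr → Expr @ Term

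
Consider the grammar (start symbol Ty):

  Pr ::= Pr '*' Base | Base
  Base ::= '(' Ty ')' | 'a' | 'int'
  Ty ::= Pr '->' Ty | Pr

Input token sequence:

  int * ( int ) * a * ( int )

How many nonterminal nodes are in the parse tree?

15

[Ty [Pr [Pr [Pr [Pr [Base int]] * [Base ( [Ty [Pr [Base int]]] )]] * [Base a]] * [Base ( [Ty [Pr [Base int]]] )]]]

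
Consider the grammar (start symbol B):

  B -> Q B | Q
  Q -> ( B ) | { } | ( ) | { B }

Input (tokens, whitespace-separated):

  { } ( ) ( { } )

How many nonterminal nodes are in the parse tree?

[B [Q { }] [B [Q ( )] [B [Q ( [B [Q { }]] )]]]]

8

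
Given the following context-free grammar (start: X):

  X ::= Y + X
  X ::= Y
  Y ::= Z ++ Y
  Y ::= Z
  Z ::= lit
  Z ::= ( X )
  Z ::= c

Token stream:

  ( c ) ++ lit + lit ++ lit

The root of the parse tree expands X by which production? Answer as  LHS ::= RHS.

X ::= Y + X

[X [Y [Z ( [X [Y [Z c]]] )] ++ [Y [Z lit]]] + [X [Y [Z lit] ++ [Y [Z lit]]]]]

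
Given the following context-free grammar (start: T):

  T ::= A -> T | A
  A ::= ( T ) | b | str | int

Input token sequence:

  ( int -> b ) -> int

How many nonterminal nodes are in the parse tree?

8

[T [A ( [T [A int] -> [T [A b]]] )] -> [T [A int]]]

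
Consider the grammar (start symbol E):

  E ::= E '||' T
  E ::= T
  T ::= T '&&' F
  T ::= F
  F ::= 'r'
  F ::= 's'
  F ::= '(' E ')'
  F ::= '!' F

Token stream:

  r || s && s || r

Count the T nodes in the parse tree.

[E [E [E [T [F r]]] || [T [T [F s]] && [F s]]] || [T [F r]]]

4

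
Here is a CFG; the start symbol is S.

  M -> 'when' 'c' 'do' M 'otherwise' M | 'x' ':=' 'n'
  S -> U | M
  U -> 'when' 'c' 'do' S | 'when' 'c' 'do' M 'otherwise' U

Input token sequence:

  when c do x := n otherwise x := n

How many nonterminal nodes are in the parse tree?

4

[S [M when c do [M x := n] otherwise [M x := n]]]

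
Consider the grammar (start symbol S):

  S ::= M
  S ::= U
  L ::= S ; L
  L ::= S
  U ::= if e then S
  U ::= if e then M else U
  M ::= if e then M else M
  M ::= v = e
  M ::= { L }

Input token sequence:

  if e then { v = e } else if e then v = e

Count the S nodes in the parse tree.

[S [U if e then [M { [L [S [M v = e]]] }] else [U if e then [S [M v = e]]]]]

3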